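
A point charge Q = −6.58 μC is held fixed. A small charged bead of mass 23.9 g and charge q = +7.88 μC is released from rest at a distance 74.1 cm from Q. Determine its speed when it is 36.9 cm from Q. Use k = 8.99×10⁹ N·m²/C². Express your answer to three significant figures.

7.28 m/s

Only the electrostatic force acts, so mechanical energy is conserved: ½mv² = U₁ − U₂ = kQq(1/r₁ − 1/r₂).
U₁ − U₂ = (8.99×10⁹ N·m²/C²)(-6.58×10⁻⁶ C)(7.88×10⁻⁶ C)(1/0.741 − 1/0.369) = 0.634 J.
v = √(2·0.634/0.0239) = 7.28 m/s.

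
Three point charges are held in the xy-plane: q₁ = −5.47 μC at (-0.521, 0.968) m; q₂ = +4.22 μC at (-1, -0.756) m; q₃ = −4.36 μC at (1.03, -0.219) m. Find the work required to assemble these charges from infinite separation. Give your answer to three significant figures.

The work to assemble the configuration equals its total potential energy, U = Σ kqᵢqⱼ/rᵢⱼ over all pairs.
Pair separations: r₁₂ = 1.79 m, r₁₃ = 1.95 m, r₂₃ = 2.10 m.
U = (-0.116) + (0.110) + (-0.0788) = -0.0850 J.

-0.0850 J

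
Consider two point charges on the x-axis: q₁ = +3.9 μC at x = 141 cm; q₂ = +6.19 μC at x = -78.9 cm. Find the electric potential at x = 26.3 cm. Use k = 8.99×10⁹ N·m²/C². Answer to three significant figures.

8.35×10⁴ V

Electric potential is a scalar, so the contributions from each charge add algebraically: V = Σ kqᵢ/rᵢ.
Distances from the field point to each charge: r₁ = 1.15 m, r₂ = 1.05 m.
V = k[(3.90×10⁻⁶)/(1.15) + (6.19×10⁻⁶)/(1.05)] = 8.35×10⁴ V.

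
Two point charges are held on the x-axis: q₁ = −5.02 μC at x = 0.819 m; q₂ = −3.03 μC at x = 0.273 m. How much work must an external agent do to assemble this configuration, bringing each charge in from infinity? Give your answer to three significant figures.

The work to assemble the configuration equals its total potential energy, U = Σ kqᵢqⱼ/rᵢⱼ over all pairs.
Pair separations: r₁₂ = 0.546 m.
U = (0.250) = 0.250 J.

0.250 J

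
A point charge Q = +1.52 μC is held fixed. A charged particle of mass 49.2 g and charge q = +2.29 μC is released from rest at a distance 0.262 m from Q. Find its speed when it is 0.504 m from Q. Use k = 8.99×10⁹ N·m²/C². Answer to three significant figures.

Only the electrostatic force acts, so mechanical energy is conserved: ½mv² = U₁ − U₂ = kQq(1/r₁ − 1/r₂).
U₁ − U₂ = (8.99×10⁹ N·m²/C²)(1.52×10⁻⁶ C)(2.29×10⁻⁶ C)(1/0.262 − 1/0.504) = 0.0573 J.
v = √(2·0.0573/0.0492) = 1.53 m/s.

1.53 m/s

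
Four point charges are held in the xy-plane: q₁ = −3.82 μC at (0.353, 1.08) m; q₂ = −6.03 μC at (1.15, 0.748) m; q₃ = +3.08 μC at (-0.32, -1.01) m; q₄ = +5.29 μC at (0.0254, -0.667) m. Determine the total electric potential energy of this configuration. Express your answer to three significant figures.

0.159 J

The work to assemble the configuration equals its total potential energy, U = Σ kqᵢqⱼ/rᵢⱼ over all pairs.
Pair separations: r₁₂ = 0.863 m, r₁₃ = 2.20 m, r₁₄ = 1.78 m, r₂₃ = 2.29 m, r₂₄ = 1.81 m, r₃₄ = 0.487 m.
Summing all 6 pair terms gives U = 0.159 J.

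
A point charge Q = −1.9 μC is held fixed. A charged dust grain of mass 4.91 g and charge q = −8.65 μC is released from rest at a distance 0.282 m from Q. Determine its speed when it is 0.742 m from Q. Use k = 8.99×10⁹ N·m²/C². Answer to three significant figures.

Only the electrostatic force acts, so mechanical energy is conserved: ½mv² = U₁ − U₂ = kQq(1/r₁ − 1/r₂).
U₁ − U₂ = (8.99×10⁹ N·m²/C²)(-1.90×10⁻⁶ C)(-8.65×10⁻⁶ C)(1/0.282 − 1/0.742) = 0.325 J.
v = √(2·0.325/4.91×10⁻³) = 11.5 m/s.

11.5 m/s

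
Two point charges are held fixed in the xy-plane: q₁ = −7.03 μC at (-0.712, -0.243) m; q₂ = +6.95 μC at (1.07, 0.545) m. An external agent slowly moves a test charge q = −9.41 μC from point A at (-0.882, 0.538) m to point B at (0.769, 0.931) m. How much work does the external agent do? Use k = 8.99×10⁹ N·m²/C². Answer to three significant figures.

For quasistatic motion the external work equals the change in potential energy: W_ext = qΔV = q(V_B − V_A).
At A: distances to the source charges are 0.799 m, 1.95 m; V_A = Σ kqᵢ/rᵢ = -4.71×10⁴ V.
At B: distances to the source charges are 1.89 m, 0.489 m; V_B = Σ kqᵢ/rᵢ = 9.42×10⁴ V.
ΔV = V_B − V_A = 1.41×10⁵ V.
W_ext = qΔV = (-9.41×10⁻⁶ C)(1.41×10⁵ V) = -1.33 J.

-1.33 J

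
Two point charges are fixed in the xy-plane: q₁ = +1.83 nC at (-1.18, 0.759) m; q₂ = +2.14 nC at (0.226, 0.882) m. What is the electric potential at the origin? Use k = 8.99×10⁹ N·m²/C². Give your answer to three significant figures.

32.9 V

Electric potential is a scalar, so the contributions from each charge add algebraically: V = Σ kqᵢ/rᵢ.
Distances from the field point to each charge: r₁ = 1.40 m, r₂ = 0.910 m.
V = k[(1.83×10⁻⁹)/(1.40) + (2.14×10⁻⁹)/(0.910)] = 32.9 V.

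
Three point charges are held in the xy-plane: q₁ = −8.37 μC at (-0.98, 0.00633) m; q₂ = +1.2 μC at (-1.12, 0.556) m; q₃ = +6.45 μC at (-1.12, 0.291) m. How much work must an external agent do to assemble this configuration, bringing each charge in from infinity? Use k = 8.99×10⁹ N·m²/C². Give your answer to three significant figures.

The assembly work is the sum of pairwise potential energies, U = Σ_{i<j} kqᵢqⱼ/rᵢⱼ.
Pair separations: r₁₂ = 0.567 m, r₁₃ = 0.317 m, r₂₃ = 0.265 m.
U = (-0.159) + (-1.53) + (0.263) = -1.43 J.

-1.43 J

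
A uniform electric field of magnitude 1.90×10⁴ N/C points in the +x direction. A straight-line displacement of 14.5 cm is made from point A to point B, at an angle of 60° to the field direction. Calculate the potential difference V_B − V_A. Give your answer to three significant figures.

Only the component of displacement along E changes the potential: ΔV = −E·d·cosθ.
ΔV = −(1.90×10⁴ V/m)(0.145 m)cos60° = -1380 V.

-1380 V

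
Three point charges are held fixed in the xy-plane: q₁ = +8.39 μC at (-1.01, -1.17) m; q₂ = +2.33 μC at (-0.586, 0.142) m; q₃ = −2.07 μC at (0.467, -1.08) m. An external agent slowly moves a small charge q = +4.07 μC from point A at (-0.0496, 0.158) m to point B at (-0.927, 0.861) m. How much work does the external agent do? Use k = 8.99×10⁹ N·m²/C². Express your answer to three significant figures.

For quasistatic motion the external work equals the change in potential energy: W_ext = qΔV = q(V_B − V_A).
At A: distances to the source charges are 1.64 m, 0.537 m, 1.34 m; V_A = Σ kqᵢ/rᵢ = 7.12×10⁴ V.
At B: distances to the source charges are 2.03 m, 0.796 m, 2.39 m; V_B = Σ kqᵢ/rᵢ = 5.56×10⁴ V.
ΔV = V_B − V_A = -1.55×10⁴ V.
W_ext = qΔV = (4.07×10⁻⁶ C)(-1.55×10⁴ V) = -0.0633 J.

-0.0633 J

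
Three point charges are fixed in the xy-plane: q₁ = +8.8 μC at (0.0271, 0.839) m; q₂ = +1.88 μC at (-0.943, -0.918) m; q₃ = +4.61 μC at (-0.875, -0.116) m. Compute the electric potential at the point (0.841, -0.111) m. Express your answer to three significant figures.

Electric potential is a scalar, so the contributions from each charge add algebraically: V = Σ kqᵢ/rᵢ.
Distances from the field point to each charge: r₁ = 1.25 m, r₂ = 1.96 m, r₃ = 1.72 m.
V = k[(8.80×10⁻⁶)/(1.25) + (1.88×10⁻⁶)/(1.96) + (4.61×10⁻⁶)/(1.72)] = 9.60×10⁴ V.

9.60×10⁴ V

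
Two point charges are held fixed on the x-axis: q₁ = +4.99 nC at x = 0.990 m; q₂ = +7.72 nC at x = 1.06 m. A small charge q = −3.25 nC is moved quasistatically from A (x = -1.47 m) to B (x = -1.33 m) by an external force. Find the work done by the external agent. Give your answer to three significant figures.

-8.80×10⁻⁹ J

For quasistatic motion the external work equals the change in potential energy: W_ext = qΔV = q(V_B − V_A).
At A: distances to the source charges are 2.46 m, 2.53 m; V_A = Σ kqᵢ/rᵢ = 45.7 V.
At B: distances to the source charges are 2.32 m, 2.39 m; V_B = Σ kqᵢ/rᵢ = 48.4 V.
ΔV = V_B − V_A = 2.71 V.
W_ext = qΔV = (-3.25×10⁻⁹ C)(2.71 V) = -8.80×10⁻⁹ J.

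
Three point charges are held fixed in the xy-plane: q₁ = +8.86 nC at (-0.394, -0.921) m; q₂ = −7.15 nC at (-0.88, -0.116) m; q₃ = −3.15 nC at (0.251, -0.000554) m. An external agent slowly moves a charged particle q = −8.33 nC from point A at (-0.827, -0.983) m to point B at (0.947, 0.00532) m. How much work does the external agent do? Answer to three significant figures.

For quasistatic motion the external work equals the change in potential energy: W_ext = qΔV = q(V_B − V_A).
At A: distances to the source charges are 0.437 m, 0.869 m, 1.46 m; V_A = Σ kqᵢ/rᵢ = 88.7 V.
At B: distances to the source charges are 1.63 m, 1.83 m, 0.696 m; V_B = Σ kqᵢ/rᵢ = -26.9 V.
ΔV = V_B − V_A = -116 V.
W_ext = qΔV = (-8.33×10⁻⁹ C)(-116 V) = 9.63×10⁻⁷ J.

9.63×10⁻⁷ J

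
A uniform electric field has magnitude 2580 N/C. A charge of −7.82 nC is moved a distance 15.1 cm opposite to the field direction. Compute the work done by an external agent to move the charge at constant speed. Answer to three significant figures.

-3.05×10⁻⁶ J

The potential change for a displacement 15.1 cm opposite to the field direction is ΔV = +Ed = 390 V.
W_ext = qΔV = -3.05×10⁻⁶ J.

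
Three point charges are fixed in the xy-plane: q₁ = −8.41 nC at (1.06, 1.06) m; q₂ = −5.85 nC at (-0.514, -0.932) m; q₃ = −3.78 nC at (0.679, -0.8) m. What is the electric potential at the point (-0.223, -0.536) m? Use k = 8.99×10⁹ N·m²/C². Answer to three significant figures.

Electric potential is a scalar, so the contributions from each charge add algebraically: V = Σ kqᵢ/rᵢ.
Distances from the field point to each charge: r₁ = 2.05 m, r₂ = 0.491 m, r₃ = 0.940 m.
V = k[(-8.41×10⁻⁹)/(2.05) + (-5.85×10⁻⁹)/(0.491) + (-3.78×10⁻⁹)/(0.940)] = -180 V.

-180 V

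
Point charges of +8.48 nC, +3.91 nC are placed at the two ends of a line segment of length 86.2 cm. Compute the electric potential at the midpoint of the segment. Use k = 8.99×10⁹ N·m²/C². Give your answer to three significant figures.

Electric potential is a scalar, so the contributions from each charge add algebraically: V = Σ kqᵢ/rᵢ.
Each charge is 0.431 m from the midpoint.
V = k[(8.48×10⁻⁹)/(0.431) + (3.91×10⁻⁹)/(0.431)] = 258 V.

258 V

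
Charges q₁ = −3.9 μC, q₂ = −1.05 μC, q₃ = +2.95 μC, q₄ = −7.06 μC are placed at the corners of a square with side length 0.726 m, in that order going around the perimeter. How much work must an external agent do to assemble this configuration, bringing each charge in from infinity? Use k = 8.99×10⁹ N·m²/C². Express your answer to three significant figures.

The work to assemble the configuration equals its total potential energy, U = Σ kqᵢqⱼ/rᵢⱼ over all pairs.
The four side pairs have separation 0.726 m and the two diagonal pairs 1.03 m.
Summing all 6 pair terms gives U = 0.0596 J.

0.0596 J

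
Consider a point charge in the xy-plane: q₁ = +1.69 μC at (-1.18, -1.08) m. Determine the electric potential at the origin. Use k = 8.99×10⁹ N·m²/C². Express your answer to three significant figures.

The total potential is the scalar sum of each charge's contribution, V = Σ kqᵢ/rᵢ.
Distances from the field point to each charge: r₁ = 1.60 m.
V = k[(1.69×10⁻⁶)/(1.60)] = 9500 V.

9500 V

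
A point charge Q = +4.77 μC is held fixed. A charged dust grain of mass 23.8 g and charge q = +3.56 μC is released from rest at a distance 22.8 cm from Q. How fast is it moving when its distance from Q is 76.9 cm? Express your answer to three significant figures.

Only the electrostatic force acts, so mechanical energy is conserved: ½mv² = U₁ − U₂ = kQq(1/r₁ − 1/r₂).
U₁ − U₂ = (8.99×10⁹ N·m²/C²)(4.77×10⁻⁶ C)(3.56×10⁻⁶ C)(1/0.228 − 1/0.769) = 0.471 J.
v = √(2·0.471/0.0238) = 6.29 m/s.

6.29 m/s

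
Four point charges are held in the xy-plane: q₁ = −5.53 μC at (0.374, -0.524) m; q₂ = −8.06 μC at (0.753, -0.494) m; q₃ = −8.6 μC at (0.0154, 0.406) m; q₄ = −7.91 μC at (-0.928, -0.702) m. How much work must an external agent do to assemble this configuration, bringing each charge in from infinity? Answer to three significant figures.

3.08 J

The assembly work is the sum of pairwise potential energies, U = Σ_{i<j} kqᵢqⱼ/rᵢⱼ.
Pair separations: r₁₂ = 0.380 m, r₁₃ = 0.997 m, r₁₄ = 1.31 m, r₂₃ = 1.16 m, r₂₄ = 1.69 m, r₃₄ = 1.46 m.
Summing all 6 pair terms gives U = 3.08 J.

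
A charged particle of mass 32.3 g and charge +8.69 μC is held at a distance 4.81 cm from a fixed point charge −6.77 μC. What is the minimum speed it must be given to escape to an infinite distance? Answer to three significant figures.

To just escape, total mechanical energy must reach zero at infinity: ½mv²_min + U = 0, so ½mv²_min = −U = |kQq|/r.
|U| = |kQq|/r = (8.99×10⁹ N·m²/C²)(6.77×10⁻⁶)(8.69×10⁻⁶)/(0.0481) = 11.0 J.
v_min = √(2|U|/m) = √(2·11.0/0.0323) = 26.1 m/s.

26.1 m/s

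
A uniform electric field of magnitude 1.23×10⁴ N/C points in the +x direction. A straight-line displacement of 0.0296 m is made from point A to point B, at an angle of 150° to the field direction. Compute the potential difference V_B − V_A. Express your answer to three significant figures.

315 V

Only the component of displacement along E changes the potential: ΔV = −E·d·cosθ.
ΔV = −(1.23×10⁴ V/m)(0.0296 m)cos150° = 315 V.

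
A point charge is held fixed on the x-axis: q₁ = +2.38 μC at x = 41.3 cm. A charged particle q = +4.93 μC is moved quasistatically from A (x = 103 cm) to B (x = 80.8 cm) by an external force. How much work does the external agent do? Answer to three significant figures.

0.0961 J

For quasistatic motion the external work equals the change in potential energy: W_ext = qΔV = q(V_B − V_A).
At A: distance to the source charge is 0.617 m; V_A = kq₁/r = 3.47×10⁴ V.
At B: distance to the source charge is 0.395 m; V_B = kq₁/r = 5.42×10⁴ V.
ΔV = V_B − V_A = 1.95×10⁴ V.
W_ext = qΔV = (4.93×10⁻⁶ C)(1.95×10⁴ V) = 0.0961 J.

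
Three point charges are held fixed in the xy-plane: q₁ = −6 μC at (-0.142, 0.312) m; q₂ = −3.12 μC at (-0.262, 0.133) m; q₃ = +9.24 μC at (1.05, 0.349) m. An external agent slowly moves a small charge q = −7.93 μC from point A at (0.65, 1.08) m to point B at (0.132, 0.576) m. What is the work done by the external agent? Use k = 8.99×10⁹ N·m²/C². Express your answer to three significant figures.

For quasistatic motion the external work equals the change in potential energy: W_ext = qΔV = q(V_B − V_A).
At A: distances to the source charges are 1.10 m, 1.31 m, 0.833 m; V_A = Σ kqᵢ/rᵢ = 2.95×10⁴ V.
At B: distances to the source charges are 0.380 m, 0.593 m, 0.946 m; V_B = Σ kqᵢ/rᵢ = -1.01×10⁵ V.
ΔV = V_B − V_A = -1.31×10⁵ V.
W_ext = qΔV = (-7.93×10⁻⁶ C)(-1.31×10⁵ V) = 1.04 J.

1.04 J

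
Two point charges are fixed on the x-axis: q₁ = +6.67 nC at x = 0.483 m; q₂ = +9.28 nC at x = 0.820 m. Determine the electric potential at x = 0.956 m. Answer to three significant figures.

Electric potential is a scalar, so the contributions from each charge add algebraically: V = Σ kqᵢ/rᵢ.
Distances from the field point to each charge: r₁ = 0.473 m, r₂ = 0.136 m.
V = k[(6.67×10⁻⁹)/(0.473) + (9.28×10⁻⁹)/(0.136)] = 740 V.

740 V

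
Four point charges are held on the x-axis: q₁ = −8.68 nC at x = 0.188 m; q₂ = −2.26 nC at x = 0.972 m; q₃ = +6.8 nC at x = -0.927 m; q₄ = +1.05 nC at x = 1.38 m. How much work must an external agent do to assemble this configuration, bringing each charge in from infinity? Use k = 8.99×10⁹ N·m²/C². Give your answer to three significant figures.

The work to assemble the configuration equals its total potential energy, U = Σ kqᵢqⱼ/rᵢⱼ over all pairs.
Pair separations: r₁₂ = 0.784 m, r₁₃ = 1.11 m, r₁₄ = 1.19 m, r₂₃ = 1.90 m, r₂₄ = 0.408 m, r₃₄ = 2.31 m.
Summing all 6 pair terms gives U = -4.17×10⁻⁷ J.

-4.17×10⁻⁷ J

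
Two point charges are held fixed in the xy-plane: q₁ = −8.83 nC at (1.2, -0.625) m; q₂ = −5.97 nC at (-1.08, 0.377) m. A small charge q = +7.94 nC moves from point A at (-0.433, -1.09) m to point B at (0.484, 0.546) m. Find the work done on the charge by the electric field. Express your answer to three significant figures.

9.31×10⁻⁸ J

The work done by the electric force is W_field = −ΔU = −q(V_B − V_A) = q(V_A − V_B).
At A: distances to the source charges are 1.70 m, 1.60 m; V_A = Σ kqᵢ/rᵢ = -80.2 V.
At B: distances to the source charges are 1.37 m, 1.57 m; V_B = Σ kqᵢ/rᵢ = -92.0 V.
ΔV = V_B − V_A = -11.7 V.
W_field = −qΔV = −(7.94×10⁻⁹ C)(-11.7 V) = 9.31×10⁻⁸ J.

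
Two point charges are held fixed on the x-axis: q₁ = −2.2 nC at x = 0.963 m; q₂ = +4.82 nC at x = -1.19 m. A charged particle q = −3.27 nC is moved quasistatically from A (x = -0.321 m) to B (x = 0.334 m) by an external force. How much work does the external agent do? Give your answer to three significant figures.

1.23×10⁻⁷ J

For quasistatic motion the external work equals the change in potential energy: W_ext = qΔV = q(V_B − V_A).
At A: distances to the source charges are 1.28 m, 0.869 m; V_A = Σ kqᵢ/rᵢ = 34.5 V.
At B: distances to the source charges are 0.629 m, 1.52 m; V_B = Σ kqᵢ/rᵢ = -3.01 V.
ΔV = V_B − V_A = -37.5 V.
W_ext = qΔV = (-3.27×10⁻⁹ C)(-37.5 V) = 1.23×10⁻⁷ J.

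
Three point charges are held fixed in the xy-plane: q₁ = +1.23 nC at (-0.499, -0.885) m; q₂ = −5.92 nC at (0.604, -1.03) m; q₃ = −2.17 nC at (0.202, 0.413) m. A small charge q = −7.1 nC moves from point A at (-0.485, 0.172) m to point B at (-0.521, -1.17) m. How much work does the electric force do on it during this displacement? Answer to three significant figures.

2.11×10⁻⁷ J

The work done by the electric force is W_field = −ΔU = −q(V_B − V_A) = q(V_A − V_B).
At A: distances to the source charges are 1.06 m, 1.62 m, 0.728 m; V_A = Σ kqᵢ/rᵢ = -49.1 V.
At B: distances to the source charges are 0.286 m, 1.13 m, 1.74 m; V_B = Σ kqᵢ/rᵢ = -19.5 V.
ΔV = V_B − V_A = 29.7 V.
W_field = −qΔV = −(-7.10×10⁻⁹ C)(29.7 V) = 2.11×10⁻⁷ J.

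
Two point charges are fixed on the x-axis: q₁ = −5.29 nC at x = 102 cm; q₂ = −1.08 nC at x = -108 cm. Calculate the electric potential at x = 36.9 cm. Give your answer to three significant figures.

Electric potential is a scalar, so the contributions from each charge add algebraically: V = Σ kqᵢ/rᵢ.
Distances from the field point to each charge: r₁ = 0.651 m, r₂ = 1.45 m.
V = k[(-5.29×10⁻⁹)/(0.651) + (-1.08×10⁻⁹)/(1.45)] = -79.8 V.

-79.8 V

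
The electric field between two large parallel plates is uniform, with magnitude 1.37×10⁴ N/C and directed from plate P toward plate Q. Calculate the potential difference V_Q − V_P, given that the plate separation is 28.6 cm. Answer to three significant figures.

-3920 V

In a uniform field, potential decreases in the direction of E: ΔV = −E·d for a displacement d parallel to E.
Going from P to Q is a displacement of 28.6 cm along the field, so V_Q − V_P = −Ed = -3920 V.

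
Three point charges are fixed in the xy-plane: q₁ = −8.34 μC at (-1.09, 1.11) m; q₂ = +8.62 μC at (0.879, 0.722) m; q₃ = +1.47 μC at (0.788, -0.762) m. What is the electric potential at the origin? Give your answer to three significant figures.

Electric potential is a scalar, so the contributions from each charge add algebraically: V = Σ kqᵢ/rᵢ.
Distances from the field point to each charge: r₁ = 1.56 m, r₂ = 1.14 m, r₃ = 1.10 m.
V = k[(-8.34×10⁻⁶)/(1.56) + (8.62×10⁻⁶)/(1.14) + (1.47×10⁻⁶)/(1.10)] = 3.20×10⁴ V.

3.20×10⁴ V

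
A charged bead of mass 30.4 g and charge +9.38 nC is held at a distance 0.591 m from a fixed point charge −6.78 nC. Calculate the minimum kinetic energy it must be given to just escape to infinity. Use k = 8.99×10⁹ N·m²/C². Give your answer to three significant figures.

To just escape, total mechanical energy must reach zero at infinity: ½mv²_min + U = 0, so ½mv²_min = −U = |kQq|/r.
|U| = |kQq|/r = (8.99×10⁹ N·m²/C²)(6.78×10⁻⁹)(9.38×10⁻⁹)/(0.591) = 9.67×10⁻⁷ J.

9.67×10⁻⁷ J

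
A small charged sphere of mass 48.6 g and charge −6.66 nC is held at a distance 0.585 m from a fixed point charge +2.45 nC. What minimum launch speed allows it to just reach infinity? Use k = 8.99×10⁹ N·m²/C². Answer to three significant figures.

To just escape, total mechanical energy must reach zero at infinity: ½mv²_min + U = 0, so ½mv²_min = −U = |kQq|/r.
|U| = |kQq|/r = (8.99×10⁹ N·m²/C²)(2.45×10⁻⁹)(6.66×10⁻⁹)/(0.585) = 2.51×10⁻⁷ J.
v_min = √(2|U|/m) = √(2·2.51×10⁻⁷/0.0486) = 3.21×10⁻³ m/s.

3.21×10⁻³ m/s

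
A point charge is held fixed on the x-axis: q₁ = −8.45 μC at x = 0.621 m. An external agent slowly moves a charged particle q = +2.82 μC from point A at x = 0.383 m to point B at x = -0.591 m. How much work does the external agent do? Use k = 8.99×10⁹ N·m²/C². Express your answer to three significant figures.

For quasistatic motion the external work equals the change in potential energy: W_ext = qΔV = q(V_B − V_A).
At A: distance to the source charge is 0.238 m; V_A = kq₁/r = -3.19×10⁵ V.
At B: distance to the source charge is 1.21 m; V_B = kq₁/r = -6.27×10⁴ V.
ΔV = V_B − V_A = 2.57×10⁵ V.
W_ext = qΔV = (2.82×10⁻⁶ C)(2.57×10⁵ V) = 0.723 J.

0.723 J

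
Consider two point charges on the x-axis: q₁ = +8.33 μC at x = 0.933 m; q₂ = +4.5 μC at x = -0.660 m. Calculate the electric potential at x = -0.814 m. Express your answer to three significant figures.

3.06×10⁵ V

The total potential is the scalar sum of each charge's contribution, V = Σ kqᵢ/rᵢ.
Distances from the field point to each charge: r₁ = 1.75 m, r₂ = 0.154 m.
V = k[(8.33×10⁻⁶)/(1.75) + (4.50×10⁻⁶)/(0.154)] = 3.06×10⁵ V.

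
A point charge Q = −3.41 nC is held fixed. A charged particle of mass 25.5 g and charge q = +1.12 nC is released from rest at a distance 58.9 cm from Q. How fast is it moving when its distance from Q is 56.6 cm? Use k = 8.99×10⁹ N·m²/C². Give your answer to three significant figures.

Only the electrostatic force acts, so mechanical energy is conserved: ½mv² = U₁ − U₂ = kQq(1/r₁ − 1/r₂).
U₁ − U₂ = (8.99×10⁹ N·m²/C²)(-3.41×10⁻⁹ C)(1.12×10⁻⁹ C)(1/0.589 − 1/0.566) = 2.37×10⁻⁹ J.
v = √(2·2.37×10⁻⁹/0.0255) = 4.31×10⁻⁴ m/s.

4.31×10⁻⁴ m/s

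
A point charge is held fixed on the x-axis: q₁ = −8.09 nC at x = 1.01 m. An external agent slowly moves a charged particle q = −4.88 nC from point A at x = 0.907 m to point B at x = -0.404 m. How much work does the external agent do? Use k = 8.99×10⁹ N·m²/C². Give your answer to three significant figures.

-3.19×10⁻⁶ J

For quasistatic motion the external work equals the change in potential energy: W_ext = qΔV = q(V_B − V_A).
At A: distance to the source charge is 0.103 m; V_A = kq₁/r = -706 V.
At B: distance to the source charge is 1.41 m; V_B = kq₁/r = -51.4 V.
ΔV = V_B − V_A = 655 V.
W_ext = qΔV = (-4.88×10⁻⁹ C)(655 V) = -3.19×10⁻⁶ J.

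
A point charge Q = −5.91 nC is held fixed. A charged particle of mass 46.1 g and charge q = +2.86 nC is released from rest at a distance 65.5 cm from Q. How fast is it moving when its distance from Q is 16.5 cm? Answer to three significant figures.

5.47×10⁻³ m/s

Only the electrostatic force acts, so mechanical energy is conserved: ½mv² = U₁ − U₂ = kQq(1/r₁ − 1/r₂).
U₁ − U₂ = (8.99×10⁹ N·m²/C²)(-5.91×10⁻⁹ C)(2.86×10⁻⁹ C)(1/0.655 − 1/0.165) = 6.89×10⁻⁷ J.
v = √(2·6.89×10⁻⁷/0.0461) = 5.47×10⁻³ m/s.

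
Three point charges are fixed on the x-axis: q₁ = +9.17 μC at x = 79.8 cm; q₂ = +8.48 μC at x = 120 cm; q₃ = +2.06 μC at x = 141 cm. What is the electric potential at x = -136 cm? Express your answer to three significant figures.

Electric potential is a scalar, so the contributions from each charge add algebraically: V = Σ kqᵢ/rᵢ.
Distances from the field point to each charge: r₁ = 2.16 m, r₂ = 2.56 m, r₃ = 2.77 m.
V = k[(9.17×10⁻⁶)/(2.16) + (8.48×10⁻⁶)/(2.56) + (2.06×10⁻⁶)/(2.77)] = 7.47×10⁴ V.

7.47×10⁴ V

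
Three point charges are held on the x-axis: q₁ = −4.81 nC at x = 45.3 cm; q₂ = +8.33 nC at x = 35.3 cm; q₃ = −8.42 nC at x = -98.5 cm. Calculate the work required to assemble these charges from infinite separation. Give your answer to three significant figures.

-3.82×10⁻⁶ J

The work to assemble the configuration equals its total potential energy, U = Σ kqᵢqⱼ/rᵢⱼ over all pairs.
Pair separations: r₁₂ = 0.100 m, r₁₃ = 1.44 m, r₂₃ = 1.34 m.
U = (-3.60×10⁻⁶) + (2.53×10⁻⁷) + (-4.71×10⁻⁷) = -3.82×10⁻⁶ J.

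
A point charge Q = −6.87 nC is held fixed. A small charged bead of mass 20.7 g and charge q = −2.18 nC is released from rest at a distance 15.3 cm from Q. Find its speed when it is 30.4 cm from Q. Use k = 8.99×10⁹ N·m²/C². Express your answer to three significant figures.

Only the electrostatic force acts, so mechanical energy is conserved: ½mv² = U₁ − U₂ = kQq(1/r₁ − 1/r₂).
U₁ − U₂ = (8.99×10⁹ N·m²/C²)(-6.87×10⁻⁹ C)(-2.18×10⁻⁹ C)(1/0.153 − 1/0.304) = 4.37×10⁻⁷ J.
v = √(2·4.37×10⁻⁷/0.0207) = 6.50×10⁻³ m/s.

6.50×10⁻³ m/s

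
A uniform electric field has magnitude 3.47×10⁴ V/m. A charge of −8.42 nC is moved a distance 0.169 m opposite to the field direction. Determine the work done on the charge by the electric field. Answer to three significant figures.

4.94×10⁻⁵ J

The potential change for a displacement 0.169 m opposite to the field direction is ΔV = +Ed = 5860 V.
W_field = −qΔV = 4.94×10⁻⁵ J.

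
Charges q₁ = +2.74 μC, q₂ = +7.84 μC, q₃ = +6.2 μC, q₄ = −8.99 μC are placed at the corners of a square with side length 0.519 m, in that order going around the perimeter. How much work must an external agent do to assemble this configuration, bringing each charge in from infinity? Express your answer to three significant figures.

The work to assemble the configuration equals its total potential energy, U = Σ kqᵢqⱼ/rᵢⱼ over all pairs.
The four side pairs have separation 0.519 m and the two diagonal pairs 0.734 m.
Summing all 6 pair terms gives U = -0.833 J.

-0.833 J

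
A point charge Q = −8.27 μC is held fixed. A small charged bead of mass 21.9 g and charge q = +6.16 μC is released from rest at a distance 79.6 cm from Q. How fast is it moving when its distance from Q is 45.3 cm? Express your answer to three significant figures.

6.31 m/s

Only the electrostatic force acts, so mechanical energy is conserved: ½mv² = U₁ − U₂ = kQq(1/r₁ − 1/r₂).
U₁ − U₂ = (8.99×10⁹ N·m²/C²)(-8.27×10⁻⁶ C)(6.16×10⁻⁶ C)(1/0.796 − 1/0.453) = 0.436 J.
v = √(2·0.436/0.0219) = 6.31 m/s.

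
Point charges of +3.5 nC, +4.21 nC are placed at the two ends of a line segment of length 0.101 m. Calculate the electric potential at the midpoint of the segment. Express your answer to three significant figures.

1370 V

Electric potential is a scalar, so the contributions from each charge add algebraically: V = Σ kqᵢ/rᵢ.
Each charge is 0.0505 m from the midpoint.
V = k[(3.50×10⁻⁹)/(0.0505) + (4.21×10⁻⁹)/(0.0505)] = 1370 V.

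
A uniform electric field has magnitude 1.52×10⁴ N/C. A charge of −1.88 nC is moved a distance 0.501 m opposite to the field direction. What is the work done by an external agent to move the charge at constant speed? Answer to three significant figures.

The potential change for a displacement 0.501 m opposite to the field direction is ΔV = +Ed = 7620 V.
W_ext = qΔV = -1.43×10⁻⁵ J.

-1.43×10⁻⁵ J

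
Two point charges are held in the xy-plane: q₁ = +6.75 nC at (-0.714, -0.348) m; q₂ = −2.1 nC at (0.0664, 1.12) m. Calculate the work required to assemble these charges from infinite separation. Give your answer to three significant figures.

-7.66×10⁻⁸ J

The work to assemble the configuration equals its total potential energy, U = Σ kqᵢqⱼ/rᵢⱼ over all pairs.
Pair separations: r₁₂ = 1.66 m.
U = (-7.66×10⁻⁸) = -7.66×10⁻⁸ J.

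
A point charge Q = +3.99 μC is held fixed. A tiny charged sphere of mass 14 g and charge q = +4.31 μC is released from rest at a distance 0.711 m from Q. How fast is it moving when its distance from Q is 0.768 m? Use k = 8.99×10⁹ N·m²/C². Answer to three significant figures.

Only the electrostatic force acts, so mechanical energy is conserved: ½mv² = U₁ − U₂ = kQq(1/r₁ − 1/r₂).
U₁ − U₂ = (8.99×10⁹ N·m²/C²)(3.99×10⁻⁶ C)(4.31×10⁻⁶ C)(1/0.711 − 1/0.768) = 0.0161 J.
v = √(2·0.0161/0.0140) = 1.52 m/s.

1.52 m/s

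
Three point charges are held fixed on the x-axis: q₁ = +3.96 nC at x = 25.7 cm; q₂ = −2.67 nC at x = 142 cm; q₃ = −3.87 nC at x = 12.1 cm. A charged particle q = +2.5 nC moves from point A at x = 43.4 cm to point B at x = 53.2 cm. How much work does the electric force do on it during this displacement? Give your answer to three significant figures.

1.20×10⁻⁷ J

The work done by the electric force is W_field = −ΔU = −q(V_B − V_A) = q(V_A − V_B).
At A: distances to the source charges are 0.177 m, 0.986 m, 0.313 m; V_A = Σ kqᵢ/rᵢ = 65.6 V.
At B: distances to the source charges are 0.275 m, 0.888 m, 0.411 m; V_B = Σ kqᵢ/rᵢ = 17.8 V.
ΔV = V_B − V_A = -47.9 V.
W_field = −qΔV = −(2.50×10⁻⁹ C)(-47.9 V) = 1.20×10⁻⁷ J.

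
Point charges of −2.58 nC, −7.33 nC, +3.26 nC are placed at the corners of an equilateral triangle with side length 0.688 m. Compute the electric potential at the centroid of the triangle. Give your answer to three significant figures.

-151 V

The total potential is the scalar sum of each charge's contribution, V = Σ kqᵢ/rᵢ.
The distance from each vertex to the centroid is a/√3 = 0.397 m.
V = k[(-2.58×10⁻⁹)/(0.397) + (-7.33×10⁻⁹)/(0.397) + (3.26×10⁻⁹)/(0.397)] = -151 V.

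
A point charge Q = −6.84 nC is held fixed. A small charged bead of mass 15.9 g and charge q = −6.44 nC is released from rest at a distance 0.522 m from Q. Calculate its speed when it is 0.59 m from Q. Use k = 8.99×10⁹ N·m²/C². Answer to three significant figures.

Only the electrostatic force acts, so mechanical energy is conserved: ½mv² = U₁ − U₂ = kQq(1/r₁ − 1/r₂).
U₁ − U₂ = (8.99×10⁹ N·m²/C²)(-6.84×10⁻⁹ C)(-6.44×10⁻⁹ C)(1/0.522 − 1/0.590) = 8.74×10⁻⁸ J.
v = √(2·8.74×10⁻⁸/0.0159) = 3.32×10⁻³ m/s.

3.32×10⁻³ m/s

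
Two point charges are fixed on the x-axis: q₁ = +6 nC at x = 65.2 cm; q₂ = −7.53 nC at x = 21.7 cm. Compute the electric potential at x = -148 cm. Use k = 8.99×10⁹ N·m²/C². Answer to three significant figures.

The total potential is the scalar sum of each charge's contribution, V = Σ kqᵢ/rᵢ.
Distances from the field point to each charge: r₁ = 2.13 m, r₂ = 1.70 m.
V = k[(6.00×10⁻⁹)/(2.13) + (-7.53×10⁻⁹)/(1.70)] = -14.6 V.

-14.6 V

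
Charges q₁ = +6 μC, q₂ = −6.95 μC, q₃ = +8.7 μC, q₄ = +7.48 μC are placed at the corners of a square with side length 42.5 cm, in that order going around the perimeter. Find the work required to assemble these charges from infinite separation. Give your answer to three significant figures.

0.168 J

The work to assemble the configuration equals its total potential energy, U = Σ kqᵢqⱼ/rᵢⱼ over all pairs.
The four side pairs have separation 0.425 m and the two diagonal pairs 0.601 m.
Summing all 6 pair terms gives U = 0.168 J.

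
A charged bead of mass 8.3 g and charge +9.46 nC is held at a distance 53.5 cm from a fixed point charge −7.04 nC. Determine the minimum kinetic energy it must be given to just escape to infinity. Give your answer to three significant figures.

To just escape, total mechanical energy must reach zero at infinity: ½mv²_min + U = 0, so ½mv²_min = −U = |kQq|/r.
|U| = |kQq|/r = (8.99×10⁹ N·m²/C²)(7.04×10⁻⁹)(9.46×10⁻⁹)/(0.535) = 1.12×10⁻⁶ J.

1.12×10⁻⁶ J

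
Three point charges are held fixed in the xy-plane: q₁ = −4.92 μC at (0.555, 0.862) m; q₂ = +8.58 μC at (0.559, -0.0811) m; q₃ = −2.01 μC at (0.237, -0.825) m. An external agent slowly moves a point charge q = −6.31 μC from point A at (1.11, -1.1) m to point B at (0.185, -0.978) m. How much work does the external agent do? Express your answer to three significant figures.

For quasistatic motion the external work equals the change in potential energy: W_ext = qΔV = q(V_B − V_A).
At A: distances to the source charges are 2.04 m, 1.16 m, 0.915 m; V_A = Σ kqᵢ/rᵢ = 2.52×10⁴ V.
At B: distances to the source charges are 1.88 m, 0.972 m, 0.162 m; V_B = Σ kqᵢ/rᵢ = -5.60×10⁴ V.
ΔV = V_B − V_A = -8.12×10⁴ V.
W_ext = qΔV = (-6.31×10⁻⁶ C)(-8.12×10⁴ V) = 0.512 J.

0.512 J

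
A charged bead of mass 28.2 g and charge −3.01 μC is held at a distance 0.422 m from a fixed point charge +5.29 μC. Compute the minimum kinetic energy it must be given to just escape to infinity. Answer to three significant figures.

To just escape, total mechanical energy must reach zero at infinity: ½mv²_min + U = 0, so ½mv²_min = −U = |kQq|/r.
|U| = |kQq|/r = (8.99×10⁹ N·m²/C²)(5.29×10⁻⁶)(3.01×10⁻⁶)/(0.422) = 0.339 J.

0.339 J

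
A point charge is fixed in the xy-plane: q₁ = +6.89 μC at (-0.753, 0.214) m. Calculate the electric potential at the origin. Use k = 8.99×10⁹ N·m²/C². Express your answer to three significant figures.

Electric potential is a scalar, so the contributions from each charge add algebraically: V = Σ kqᵢ/rᵢ.
Distances from the field point to each charge: r₁ = 0.783 m.
V = k[(6.89×10⁻⁶)/(0.783)] = 7.91×10⁴ V.

7.91×10⁴ V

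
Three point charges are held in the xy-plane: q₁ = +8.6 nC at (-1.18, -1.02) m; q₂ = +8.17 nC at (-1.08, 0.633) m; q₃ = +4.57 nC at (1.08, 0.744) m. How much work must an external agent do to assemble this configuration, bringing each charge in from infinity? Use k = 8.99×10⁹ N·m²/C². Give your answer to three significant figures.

6.60×10⁻⁷ J

The assembly work is the sum of pairwise potential energies, U = Σ_{i<j} kqᵢqⱼ/rᵢⱼ.
Pair separations: r₁₂ = 1.66 m, r₁₃ = 2.87 m, r₂₃ = 2.16 m.
U = (3.81×10⁻⁷) + (1.23×10⁻⁷) + (1.55×10⁻⁷) = 6.60×10⁻⁷ J.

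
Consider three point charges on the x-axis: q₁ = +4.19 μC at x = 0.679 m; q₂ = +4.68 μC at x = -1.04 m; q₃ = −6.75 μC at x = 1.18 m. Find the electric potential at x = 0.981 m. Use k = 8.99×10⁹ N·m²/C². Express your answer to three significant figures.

The total potential is the scalar sum of each charge's contribution, V = Σ kqᵢ/rᵢ.
Distances from the field point to each charge: r₁ = 0.302 m, r₂ = 2.02 m, r₃ = 0.199 m.
V = k[(4.19×10⁻⁶)/(0.302) + (4.68×10⁻⁶)/(2.02) + (-6.75×10⁻⁶)/(0.199)] = -1.59×10⁵ V.

-1.59×10⁵ V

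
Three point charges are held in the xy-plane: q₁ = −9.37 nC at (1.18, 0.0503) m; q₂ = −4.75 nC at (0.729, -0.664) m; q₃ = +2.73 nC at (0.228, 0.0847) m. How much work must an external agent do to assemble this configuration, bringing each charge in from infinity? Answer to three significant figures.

The work to assemble the configuration equals its total potential energy, U = Σ kqᵢqⱼ/rᵢⱼ over all pairs.
Pair separations: r₁₂ = 0.845 m, r₁₃ = 0.953 m, r₂₃ = 0.901 m.
U = (4.74×10⁻⁷) + (-2.41×10⁻⁷) + (-1.29×10⁻⁷) = 1.03×10⁻⁷ J.

1.03×10⁻⁷ J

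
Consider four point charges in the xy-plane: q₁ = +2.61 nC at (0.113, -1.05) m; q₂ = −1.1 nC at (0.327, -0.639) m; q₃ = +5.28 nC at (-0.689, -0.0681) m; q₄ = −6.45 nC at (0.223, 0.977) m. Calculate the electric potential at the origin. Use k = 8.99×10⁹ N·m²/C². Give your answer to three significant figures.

19.1 V

Electric potential is a scalar, so the contributions from each charge add algebraically: V = Σ kqᵢ/rᵢ.
Distances from the field point to each charge: r₁ = 1.06 m, r₂ = 0.718 m, r₃ = 0.692 m, r₄ = 1.00 m.
V = k[(2.61×10⁻⁹)/(1.06) + (-1.10×10⁻⁹)/(0.718) + (5.28×10⁻⁹)/(0.692) + (-6.45×10⁻⁹)/(1.00)] = 19.1 V.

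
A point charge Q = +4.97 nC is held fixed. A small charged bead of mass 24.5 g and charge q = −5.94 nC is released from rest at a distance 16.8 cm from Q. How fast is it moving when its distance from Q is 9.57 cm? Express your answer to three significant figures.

Only the electrostatic force acts, so mechanical energy is conserved: ½mv² = U₁ − U₂ = kQq(1/r₁ − 1/r₂).
U₁ − U₂ = (8.99×10⁹ N·m²/C²)(4.97×10⁻⁹ C)(-5.94×10⁻⁹ C)(1/0.168 − 1/0.0957) = 1.19×10⁻⁶ J.
v = √(2·1.19×10⁻⁶/0.0245) = 9.87×10⁻³ m/s.

9.87×10⁻³ m/s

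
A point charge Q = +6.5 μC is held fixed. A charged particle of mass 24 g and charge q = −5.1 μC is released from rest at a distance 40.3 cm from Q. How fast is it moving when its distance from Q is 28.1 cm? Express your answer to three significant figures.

Only the electrostatic force acts, so mechanical energy is conserved: ½mv² = U₁ − U₂ = kQq(1/r₁ − 1/r₂).
U₁ − U₂ = (8.99×10⁹ N·m²/C²)(6.50×10⁻⁶ C)(-5.10×10⁻⁶ C)(1/0.403 − 1/0.281) = 0.321 J.
v = √(2·0.321/0.0240) = 5.17 m/s.

5.17 m/s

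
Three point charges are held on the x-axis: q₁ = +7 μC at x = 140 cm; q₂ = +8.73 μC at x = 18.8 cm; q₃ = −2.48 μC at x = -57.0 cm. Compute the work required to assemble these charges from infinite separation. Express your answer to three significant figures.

0.117 J

The assembly work is the sum of pairwise potential energies, U = Σ_{i<j} kqᵢqⱼ/rᵢⱼ.
Pair separations: r₁₂ = 1.21 m, r₁₃ = 1.97 m, r₂₃ = 0.758 m.
U = (0.453) + (-0.0792) + (-0.257) = 0.117 J.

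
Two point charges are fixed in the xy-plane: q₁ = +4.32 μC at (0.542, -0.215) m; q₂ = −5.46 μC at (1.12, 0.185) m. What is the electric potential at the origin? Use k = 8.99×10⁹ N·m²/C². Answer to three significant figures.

2.34×10⁴ V

The total potential is the scalar sum of each charge's contribution, V = Σ kqᵢ/rᵢ.
Distances from the field point to each charge: r₁ = 0.583 m, r₂ = 1.14 m.
V = k[(4.32×10⁻⁶)/(0.583) + (-5.46×10⁻⁶)/(1.14)] = 2.34×10⁴ V.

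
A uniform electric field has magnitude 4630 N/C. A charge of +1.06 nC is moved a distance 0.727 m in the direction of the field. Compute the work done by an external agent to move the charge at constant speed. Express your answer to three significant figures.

-3.57×10⁻⁶ J

The potential change for a displacement 0.727 m in the direction of the field is ΔV = −Ed = -3370 V.
W_ext = qΔV = -3.57×10⁻⁶ J.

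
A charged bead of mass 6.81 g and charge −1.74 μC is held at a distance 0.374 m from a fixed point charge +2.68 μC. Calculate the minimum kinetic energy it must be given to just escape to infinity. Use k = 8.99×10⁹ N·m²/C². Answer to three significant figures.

To just escape, total mechanical energy must reach zero at infinity: ½mv²_min + U = 0, so ½mv²_min = −U = |kQq|/r.
|U| = |kQq|/r = (8.99×10⁹ N·m²/C²)(2.68×10⁻⁶)(1.74×10⁻⁶)/(0.374) = 0.112 J.

0.112 J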